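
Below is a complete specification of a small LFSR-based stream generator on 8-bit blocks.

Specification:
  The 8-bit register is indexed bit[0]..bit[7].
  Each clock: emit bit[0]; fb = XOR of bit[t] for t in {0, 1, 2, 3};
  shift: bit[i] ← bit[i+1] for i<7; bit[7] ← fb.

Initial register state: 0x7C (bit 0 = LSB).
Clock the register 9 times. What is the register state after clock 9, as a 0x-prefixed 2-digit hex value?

0xC9

reg_0 = 0x7C
clock 1: out=0, reg = 0x3E
clock 2: out=0, reg = 0x9F
clock 3: out=1, reg = 0x4F
clock 4: out=1, reg = 0x27
clock 5: out=1, reg = 0x93
clock 6: out=1, reg = 0x49
clock 7: out=1, reg = 0x24
clock 8: out=0, reg = 0x92
clock 9: out=0, reg = 0xC9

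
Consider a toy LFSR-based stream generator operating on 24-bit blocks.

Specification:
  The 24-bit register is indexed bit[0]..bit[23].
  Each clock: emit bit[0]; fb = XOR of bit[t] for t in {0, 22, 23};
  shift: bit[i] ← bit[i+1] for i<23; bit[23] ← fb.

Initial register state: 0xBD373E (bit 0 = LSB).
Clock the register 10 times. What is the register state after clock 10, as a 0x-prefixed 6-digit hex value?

0x2FEF4D

reg_0 = 0xBD373E
clock 1: out=0, reg = 0xDE9B9F
clock 2: out=1, reg = 0xEF4DCF
clock 3: out=1, reg = 0xF7A6E7
clock 4: out=1, reg = 0xFBD373
clock 5: out=1, reg = 0xFDE9B9
clock 6: out=1, reg = 0xFEF4DC
clock 7: out=0, reg = 0x7F7A6E
clock 8: out=0, reg = 0xBFBD37
clock 9: out=1, reg = 0x5FDE9B
clock 10: out=1, reg = 0x2FEF4D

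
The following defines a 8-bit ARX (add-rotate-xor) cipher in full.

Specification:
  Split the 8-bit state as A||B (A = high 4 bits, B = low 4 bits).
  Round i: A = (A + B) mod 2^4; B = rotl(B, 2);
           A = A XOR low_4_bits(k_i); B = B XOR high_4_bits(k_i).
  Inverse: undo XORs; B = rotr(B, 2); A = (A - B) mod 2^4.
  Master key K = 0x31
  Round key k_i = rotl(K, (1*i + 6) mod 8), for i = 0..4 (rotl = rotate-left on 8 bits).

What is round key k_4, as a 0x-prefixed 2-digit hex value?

0xC4

K = 0x31
k_0 = rotl(K, (1*0+6) mod 8) = rotl(K, 6) = 0x4C
k_1 = rotl(K, (1*1+6) mod 8) = rotl(K, 7) = 0x98
k_2 = rotl(K, (1*2+6) mod 8) = rotl(K, 0) = 0x31
k_3 = rotl(K, (1*3+6) mod 8) = rotl(K, 1) = 0x62
k_4 = rotl(K, (1*4+6) mod 8) = rotl(K, 2) = 0xC4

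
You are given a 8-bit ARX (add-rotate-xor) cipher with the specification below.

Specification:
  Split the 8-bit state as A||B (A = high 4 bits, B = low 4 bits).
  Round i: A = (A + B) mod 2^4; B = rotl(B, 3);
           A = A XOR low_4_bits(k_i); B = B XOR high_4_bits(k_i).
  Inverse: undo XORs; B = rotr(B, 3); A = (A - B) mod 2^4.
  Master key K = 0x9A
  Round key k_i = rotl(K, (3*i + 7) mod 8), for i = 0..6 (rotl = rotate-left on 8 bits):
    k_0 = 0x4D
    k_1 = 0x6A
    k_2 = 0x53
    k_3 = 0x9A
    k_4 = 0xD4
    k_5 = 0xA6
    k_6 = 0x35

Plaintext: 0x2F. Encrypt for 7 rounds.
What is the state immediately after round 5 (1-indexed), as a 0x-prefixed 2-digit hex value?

0x23

s_0 = plaintext = 0x2F
s_1 = Round(s_0, k_0) = 0xCB
s_2 = Round(s_1, k_1) = 0xDB
s_3 = Round(s_2, k_2) = 0xB8
s_4 = Round(s_3, k_3) = 0x9D
s_5 = Round(s_4, k_4) = 0x23
s_6 = Round(s_5, k_5) = 0x33
s_7 = Round(s_6, k_6) = 0x3A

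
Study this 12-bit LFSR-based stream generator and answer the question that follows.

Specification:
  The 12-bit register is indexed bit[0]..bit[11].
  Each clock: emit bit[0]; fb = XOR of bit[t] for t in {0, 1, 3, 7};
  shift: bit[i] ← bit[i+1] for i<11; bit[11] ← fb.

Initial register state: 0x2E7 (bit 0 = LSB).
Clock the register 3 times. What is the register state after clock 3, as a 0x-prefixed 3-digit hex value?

reg_0 = 0x2E7
clock 1: out=1, reg = 0x973
clock 2: out=1, reg = 0x4B9
clock 3: out=1, reg = 0xA5C

0xA5C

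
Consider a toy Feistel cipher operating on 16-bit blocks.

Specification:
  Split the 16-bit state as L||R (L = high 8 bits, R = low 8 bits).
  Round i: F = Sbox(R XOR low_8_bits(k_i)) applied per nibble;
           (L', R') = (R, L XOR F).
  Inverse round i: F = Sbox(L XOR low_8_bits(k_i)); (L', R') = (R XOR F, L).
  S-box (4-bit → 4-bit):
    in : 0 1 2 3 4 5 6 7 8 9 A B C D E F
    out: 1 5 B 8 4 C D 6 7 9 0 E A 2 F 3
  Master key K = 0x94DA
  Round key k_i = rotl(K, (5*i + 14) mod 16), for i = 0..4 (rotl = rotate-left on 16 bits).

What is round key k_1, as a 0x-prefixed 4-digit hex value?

0xA6D4

K = 0x94DA
k_0 = rotl(K, (5*0+14) mod 16) = rotl(K, 14) = 0xA536
k_1 = rotl(K, (5*1+14) mod 16) = rotl(K, 3) = 0xA6D4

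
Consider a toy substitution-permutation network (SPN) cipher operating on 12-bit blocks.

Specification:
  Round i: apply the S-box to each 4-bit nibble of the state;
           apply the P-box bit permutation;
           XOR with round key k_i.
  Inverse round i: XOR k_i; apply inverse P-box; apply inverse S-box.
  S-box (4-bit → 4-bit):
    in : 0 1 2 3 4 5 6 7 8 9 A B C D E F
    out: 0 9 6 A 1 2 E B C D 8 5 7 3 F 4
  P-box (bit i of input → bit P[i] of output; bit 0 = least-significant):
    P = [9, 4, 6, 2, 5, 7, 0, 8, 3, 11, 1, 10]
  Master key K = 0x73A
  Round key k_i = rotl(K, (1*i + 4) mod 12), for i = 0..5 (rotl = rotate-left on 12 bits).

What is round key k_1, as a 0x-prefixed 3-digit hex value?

0x74E

K = 0x73A
k_0 = rotl(K, (1*0+4) mod 12) = rotl(K, 4) = 0x3A7
k_1 = rotl(K, (1*1+4) mod 12) = rotl(K, 5) = 0x74E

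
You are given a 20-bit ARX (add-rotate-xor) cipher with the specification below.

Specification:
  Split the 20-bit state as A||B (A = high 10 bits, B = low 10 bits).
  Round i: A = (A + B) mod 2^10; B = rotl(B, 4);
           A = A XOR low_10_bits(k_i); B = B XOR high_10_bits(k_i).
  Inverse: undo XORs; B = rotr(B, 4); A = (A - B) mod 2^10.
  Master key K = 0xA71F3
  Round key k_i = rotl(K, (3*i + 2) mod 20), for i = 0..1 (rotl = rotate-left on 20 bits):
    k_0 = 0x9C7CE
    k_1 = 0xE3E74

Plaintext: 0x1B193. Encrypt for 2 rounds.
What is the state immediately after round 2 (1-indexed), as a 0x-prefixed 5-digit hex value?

0xC33F2

s_0 = plaintext = 0x1B193
s_1 = Round(s_0, k_0) = 0x8C747
s_2 = Round(s_1, k_1) = 0xC33F2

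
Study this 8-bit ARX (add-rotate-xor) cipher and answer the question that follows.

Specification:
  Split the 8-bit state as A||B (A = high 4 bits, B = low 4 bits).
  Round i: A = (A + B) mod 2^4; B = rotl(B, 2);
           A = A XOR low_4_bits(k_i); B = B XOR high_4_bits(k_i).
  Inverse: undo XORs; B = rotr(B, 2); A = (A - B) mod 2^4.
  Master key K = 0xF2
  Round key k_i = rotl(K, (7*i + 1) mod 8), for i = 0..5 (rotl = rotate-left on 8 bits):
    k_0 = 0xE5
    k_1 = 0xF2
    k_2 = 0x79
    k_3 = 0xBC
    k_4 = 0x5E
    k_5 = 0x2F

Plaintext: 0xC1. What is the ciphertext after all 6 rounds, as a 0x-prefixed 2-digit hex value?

0xB4

s_0 = plaintext = 0xC1
s_1 = Round(s_0, k_0) = 0x8A
s_2 = Round(s_1, k_1) = 0x05
s_3 = Round(s_2, k_2) = 0xC2
s_4 = Round(s_3, k_3) = 0x23
s_5 = Round(s_4, k_4) = 0xB9
s_6 = Round(s_5, k_5) = 0xB4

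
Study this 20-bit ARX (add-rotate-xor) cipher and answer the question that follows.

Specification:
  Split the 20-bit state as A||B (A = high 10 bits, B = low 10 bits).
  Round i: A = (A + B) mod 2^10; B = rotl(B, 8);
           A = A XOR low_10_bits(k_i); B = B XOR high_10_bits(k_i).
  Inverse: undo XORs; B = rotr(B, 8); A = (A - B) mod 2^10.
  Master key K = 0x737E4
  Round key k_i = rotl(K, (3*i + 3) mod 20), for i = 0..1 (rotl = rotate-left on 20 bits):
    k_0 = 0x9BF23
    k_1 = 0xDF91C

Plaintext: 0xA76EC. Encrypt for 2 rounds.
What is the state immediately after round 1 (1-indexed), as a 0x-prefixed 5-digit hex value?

s_0 = plaintext = 0xA76EC
s_1 = Round(s_0, k_0) = 0xAAAD4
s_2 = Round(s_1, k_1) = 0x18BCB

0xAAAD4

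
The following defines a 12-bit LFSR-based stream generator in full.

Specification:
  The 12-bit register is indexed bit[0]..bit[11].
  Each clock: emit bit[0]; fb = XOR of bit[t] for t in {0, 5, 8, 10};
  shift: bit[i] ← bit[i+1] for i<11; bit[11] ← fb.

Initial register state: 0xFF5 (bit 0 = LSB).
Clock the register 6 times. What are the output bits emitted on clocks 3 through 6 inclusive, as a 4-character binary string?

1011

reg_0 = 0xFF5
clock 1: out=1, reg = 0x7FA
clock 2: out=0, reg = 0xBFD
clock 3: out=1, reg = 0xDFE
clock 4: out=0, reg = 0xEFF
clock 5: out=1, reg = 0xF7F
clock 6: out=1, reg = 0x7BF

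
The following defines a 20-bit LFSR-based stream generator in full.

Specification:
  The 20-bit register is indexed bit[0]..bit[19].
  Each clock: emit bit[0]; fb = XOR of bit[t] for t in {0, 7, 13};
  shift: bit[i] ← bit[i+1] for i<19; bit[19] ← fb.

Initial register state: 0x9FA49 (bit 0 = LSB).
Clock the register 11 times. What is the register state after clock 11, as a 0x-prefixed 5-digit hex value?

0x1E53F

reg_0 = 0x9FA49
clock 1: out=1, reg = 0x4FD24
clock 2: out=0, reg = 0xA7E92
clock 3: out=0, reg = 0x53F49
clock 4: out=1, reg = 0x29FA4
clock 5: out=0, reg = 0x94FD2
clock 6: out=0, reg = 0xCA7E9
clock 7: out=1, reg = 0xE53F4
clock 8: out=0, reg = 0xF29FA
clock 9: out=0, reg = 0x794FD
clock 10: out=1, reg = 0x3CA7E
clock 11: out=0, reg = 0x1E53F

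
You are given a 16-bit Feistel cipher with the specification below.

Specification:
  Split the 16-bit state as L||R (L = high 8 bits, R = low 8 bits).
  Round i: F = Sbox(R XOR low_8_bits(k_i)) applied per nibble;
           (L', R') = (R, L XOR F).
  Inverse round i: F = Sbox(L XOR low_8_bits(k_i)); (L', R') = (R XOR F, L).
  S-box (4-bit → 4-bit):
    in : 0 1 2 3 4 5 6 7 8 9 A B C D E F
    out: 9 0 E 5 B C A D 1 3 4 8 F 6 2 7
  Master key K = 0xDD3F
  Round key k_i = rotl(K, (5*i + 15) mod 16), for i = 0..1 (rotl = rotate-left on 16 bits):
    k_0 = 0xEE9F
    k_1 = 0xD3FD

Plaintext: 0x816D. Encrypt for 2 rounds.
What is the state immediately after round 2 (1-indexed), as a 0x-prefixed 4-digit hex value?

0xFFF3

s_0 = plaintext = 0x816D
s_1 = Round(s_0, k_0) = 0x6DFF
s_2 = Round(s_1, k_1) = 0xFFF3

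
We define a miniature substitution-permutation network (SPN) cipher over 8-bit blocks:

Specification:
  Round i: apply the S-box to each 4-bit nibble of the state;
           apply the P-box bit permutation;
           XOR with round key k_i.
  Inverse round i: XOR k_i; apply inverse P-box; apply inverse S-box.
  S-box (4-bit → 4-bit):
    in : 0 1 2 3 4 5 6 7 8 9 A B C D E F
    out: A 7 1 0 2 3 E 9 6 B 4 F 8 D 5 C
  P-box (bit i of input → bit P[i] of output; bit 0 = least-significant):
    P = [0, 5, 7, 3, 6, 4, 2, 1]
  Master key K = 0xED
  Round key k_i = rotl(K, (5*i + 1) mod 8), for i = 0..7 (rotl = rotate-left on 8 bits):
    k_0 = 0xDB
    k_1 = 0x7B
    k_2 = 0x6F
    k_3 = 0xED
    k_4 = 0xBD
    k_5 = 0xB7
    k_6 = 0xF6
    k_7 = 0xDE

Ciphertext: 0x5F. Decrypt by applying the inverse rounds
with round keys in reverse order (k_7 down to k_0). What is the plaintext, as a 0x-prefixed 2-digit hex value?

0x38

s_0 = ciphertext = 0x5F
s_1 = InvRound(s_0, k_7) = 0x3E
s_2 = InvRound(s_1, k_6) = 0x2F
s_3 = InvRound(s_2, k_5) = 0x4F
s_4 = InvRound(s_3, k_4) = 0x98
s_5 = InvRound(s_4, k_3) = 0x15
s_6 = InvRound(s_5, k_2) = 0x90
s_7 = InvRound(s_6, k_1) = 0x7B
s_8 = InvRound(s_7, k_0) = 0x38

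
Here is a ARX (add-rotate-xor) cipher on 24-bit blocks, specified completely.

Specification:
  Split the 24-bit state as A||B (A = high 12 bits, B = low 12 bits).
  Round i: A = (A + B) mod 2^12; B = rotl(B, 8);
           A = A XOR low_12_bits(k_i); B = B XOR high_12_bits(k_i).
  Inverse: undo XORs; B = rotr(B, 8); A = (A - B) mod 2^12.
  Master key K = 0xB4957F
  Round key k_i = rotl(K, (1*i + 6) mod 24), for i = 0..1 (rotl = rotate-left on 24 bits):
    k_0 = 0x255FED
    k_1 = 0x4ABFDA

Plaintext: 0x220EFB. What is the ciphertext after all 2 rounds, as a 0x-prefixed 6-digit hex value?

0x76AE30

s_0 = plaintext = 0x220EFB
s_1 = Round(s_0, k_0) = 0xEF69BA
s_2 = Round(s_1, k_1) = 0x76AE30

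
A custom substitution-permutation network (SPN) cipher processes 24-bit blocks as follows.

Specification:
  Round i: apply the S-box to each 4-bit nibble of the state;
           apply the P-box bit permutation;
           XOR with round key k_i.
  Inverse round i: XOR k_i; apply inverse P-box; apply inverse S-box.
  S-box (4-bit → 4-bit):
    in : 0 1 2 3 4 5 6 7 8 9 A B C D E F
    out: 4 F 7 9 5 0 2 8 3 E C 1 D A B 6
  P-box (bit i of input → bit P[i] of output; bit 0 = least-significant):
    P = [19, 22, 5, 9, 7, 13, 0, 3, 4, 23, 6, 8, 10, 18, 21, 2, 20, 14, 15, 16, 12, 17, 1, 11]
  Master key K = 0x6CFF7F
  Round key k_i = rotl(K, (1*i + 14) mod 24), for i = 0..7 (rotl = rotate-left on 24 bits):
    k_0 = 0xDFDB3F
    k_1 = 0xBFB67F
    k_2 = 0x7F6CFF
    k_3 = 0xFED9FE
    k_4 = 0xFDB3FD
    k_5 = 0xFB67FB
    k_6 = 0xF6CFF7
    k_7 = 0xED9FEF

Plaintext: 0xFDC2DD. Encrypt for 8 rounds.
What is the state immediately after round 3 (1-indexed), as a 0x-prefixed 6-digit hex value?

s_0 = plaintext = 0xFDC2DD
s_1 = Round(s_0, k_0) = 0x3CBD61
s_2 = Round(s_1, k_1) = 0x66095F
s_3 = Round(s_2, k_2) = 0x9D2D9F
s_4 = Round(s_3, k_3) = 0x19B4D5
s_5 = Round(s_4, k_4) = 0xFE4FA7
s_6 = Round(s_5, k_5) = 0x4821B0
s_7 = Round(s_6, k_6) = 0x429A05
s_8 = Round(s_7, k_7) = 0xD94EA8

0x9D2D9F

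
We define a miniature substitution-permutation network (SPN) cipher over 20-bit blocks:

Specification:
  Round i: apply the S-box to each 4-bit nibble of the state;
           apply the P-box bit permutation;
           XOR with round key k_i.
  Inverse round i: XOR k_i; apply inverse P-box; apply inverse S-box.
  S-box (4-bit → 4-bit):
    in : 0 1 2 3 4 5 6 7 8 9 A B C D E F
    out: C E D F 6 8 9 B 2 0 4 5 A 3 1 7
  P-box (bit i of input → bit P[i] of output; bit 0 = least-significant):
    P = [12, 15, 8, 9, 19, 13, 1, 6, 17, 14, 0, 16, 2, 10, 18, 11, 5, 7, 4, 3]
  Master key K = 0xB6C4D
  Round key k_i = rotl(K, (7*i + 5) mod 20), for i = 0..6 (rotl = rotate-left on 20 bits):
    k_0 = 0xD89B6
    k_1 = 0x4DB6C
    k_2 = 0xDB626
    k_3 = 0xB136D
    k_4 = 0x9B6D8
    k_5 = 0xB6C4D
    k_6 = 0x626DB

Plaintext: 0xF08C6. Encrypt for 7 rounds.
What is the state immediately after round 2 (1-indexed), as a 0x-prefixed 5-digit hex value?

s_0 = plaintext = 0xF08C6
s_1 = Round(s_0, k_0) = 0x9F346
s_2 = Round(s_1, k_1) = 0x3AD6B
s_3 = Round(s_2, k_2) = 0x3E7DE
s_4 = Round(s_3, k_3) = 0x063D1
s_5 = Round(s_4, k_4) = 0x25DC5
s_6 = Round(s_5, k_5) = 0x90635
s_7 = Round(s_6, k_6) = 0x90C99

0x3AD6B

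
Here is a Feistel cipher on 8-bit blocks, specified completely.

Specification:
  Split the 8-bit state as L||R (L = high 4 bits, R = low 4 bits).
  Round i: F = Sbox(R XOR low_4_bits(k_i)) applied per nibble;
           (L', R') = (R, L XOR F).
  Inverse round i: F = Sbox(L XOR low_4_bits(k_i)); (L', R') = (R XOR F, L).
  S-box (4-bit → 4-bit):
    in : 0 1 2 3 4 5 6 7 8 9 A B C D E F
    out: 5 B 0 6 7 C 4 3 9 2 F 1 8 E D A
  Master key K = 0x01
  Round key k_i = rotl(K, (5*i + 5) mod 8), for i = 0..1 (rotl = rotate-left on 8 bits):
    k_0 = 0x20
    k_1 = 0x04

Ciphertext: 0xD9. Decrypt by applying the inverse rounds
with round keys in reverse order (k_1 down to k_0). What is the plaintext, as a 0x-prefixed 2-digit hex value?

s_0 = ciphertext = 0xD9
s_1 = InvRound(s_0, k_1) = 0xBD
s_2 = InvRound(s_1, k_0) = 0xCB

0xCB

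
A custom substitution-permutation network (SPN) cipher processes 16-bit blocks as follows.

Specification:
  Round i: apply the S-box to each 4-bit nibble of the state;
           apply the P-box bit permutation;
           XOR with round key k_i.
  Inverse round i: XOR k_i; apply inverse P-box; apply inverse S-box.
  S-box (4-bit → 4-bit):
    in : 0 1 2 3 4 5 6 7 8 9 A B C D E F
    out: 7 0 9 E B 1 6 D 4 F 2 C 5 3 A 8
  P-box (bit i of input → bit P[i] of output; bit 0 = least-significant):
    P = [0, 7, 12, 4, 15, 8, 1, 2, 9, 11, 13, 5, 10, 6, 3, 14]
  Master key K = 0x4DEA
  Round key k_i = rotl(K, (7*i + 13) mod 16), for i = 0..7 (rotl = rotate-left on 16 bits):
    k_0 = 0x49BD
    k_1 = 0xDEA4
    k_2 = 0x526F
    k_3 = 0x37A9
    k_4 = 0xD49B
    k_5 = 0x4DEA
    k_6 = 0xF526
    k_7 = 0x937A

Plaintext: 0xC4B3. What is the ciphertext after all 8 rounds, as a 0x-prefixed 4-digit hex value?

0x7465

s_0 = plaintext = 0xC4B3
s_1 = Round(s_0, k_0) = 0x5703
s_2 = Round(s_1, k_1) = 0x6916
s_3 = Round(s_2, k_2) = 0x6887
s_4 = Round(s_3, k_3) = 0x07F2
s_5 = Round(s_4, k_4) = 0xF2E6
s_6 = Round(s_5, k_5) = 0x1E4E
s_7 = Round(s_6, k_6) = 0x7C92
s_8 = Round(s_7, k_7) = 0x7465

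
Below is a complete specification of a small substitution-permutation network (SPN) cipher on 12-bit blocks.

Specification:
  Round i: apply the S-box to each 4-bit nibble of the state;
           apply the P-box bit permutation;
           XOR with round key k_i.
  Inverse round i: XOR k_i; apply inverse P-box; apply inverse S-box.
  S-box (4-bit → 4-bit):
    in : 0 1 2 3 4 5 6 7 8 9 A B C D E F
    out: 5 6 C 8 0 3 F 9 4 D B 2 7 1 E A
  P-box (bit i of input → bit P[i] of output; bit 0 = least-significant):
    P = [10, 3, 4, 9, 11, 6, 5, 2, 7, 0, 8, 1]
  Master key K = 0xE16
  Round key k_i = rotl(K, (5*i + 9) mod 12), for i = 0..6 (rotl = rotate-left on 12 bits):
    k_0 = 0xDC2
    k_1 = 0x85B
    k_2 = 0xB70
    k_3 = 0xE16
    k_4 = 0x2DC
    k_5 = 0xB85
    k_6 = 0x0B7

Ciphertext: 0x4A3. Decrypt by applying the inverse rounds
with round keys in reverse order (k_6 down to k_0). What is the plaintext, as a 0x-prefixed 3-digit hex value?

s_0 = ciphertext = 0x4A3
s_1 = InvRound(s_0, k_6) = 0x430
s_2 = InvRound(s_1, k_5) = 0xC99
s_3 = InvRound(s_2, k_4) = 0xBA7
s_4 = InvRound(s_3, k_3) = 0xC80
s_5 = InvRound(s_4, k_2) = 0x019
s_6 = InvRound(s_5, k_1) = 0x354
s_7 = InvRound(s_6, k_0) = 0x779

0x779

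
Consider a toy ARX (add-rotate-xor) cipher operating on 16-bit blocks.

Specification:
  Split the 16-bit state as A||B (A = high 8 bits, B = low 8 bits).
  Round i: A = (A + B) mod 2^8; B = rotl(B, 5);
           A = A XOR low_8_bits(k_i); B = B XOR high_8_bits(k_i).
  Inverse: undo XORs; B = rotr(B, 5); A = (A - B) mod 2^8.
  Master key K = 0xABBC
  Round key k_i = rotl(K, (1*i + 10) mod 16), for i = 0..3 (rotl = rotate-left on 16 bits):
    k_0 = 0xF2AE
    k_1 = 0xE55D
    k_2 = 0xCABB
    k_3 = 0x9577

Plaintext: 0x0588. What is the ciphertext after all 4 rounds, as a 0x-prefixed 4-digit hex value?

s_0 = plaintext = 0x0588
s_1 = Round(s_0, k_0) = 0x23E3
s_2 = Round(s_1, k_1) = 0x5B99
s_3 = Round(s_2, k_2) = 0x4FF9
s_4 = Round(s_3, k_3) = 0x3FAA

0x3FAA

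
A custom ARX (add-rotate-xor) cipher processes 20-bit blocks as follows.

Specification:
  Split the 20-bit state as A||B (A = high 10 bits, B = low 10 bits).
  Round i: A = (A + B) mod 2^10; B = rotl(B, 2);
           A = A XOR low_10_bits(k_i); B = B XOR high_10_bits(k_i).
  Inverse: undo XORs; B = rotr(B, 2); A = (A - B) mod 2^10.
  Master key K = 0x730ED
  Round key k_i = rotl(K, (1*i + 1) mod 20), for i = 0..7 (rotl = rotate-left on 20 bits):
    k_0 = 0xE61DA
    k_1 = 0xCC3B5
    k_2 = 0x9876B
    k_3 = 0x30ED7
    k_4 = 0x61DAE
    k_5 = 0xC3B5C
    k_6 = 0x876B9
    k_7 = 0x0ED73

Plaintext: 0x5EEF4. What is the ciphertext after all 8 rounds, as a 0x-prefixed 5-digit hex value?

s_0 = plaintext = 0x5EEF4
s_1 = Round(s_0, k_0) = 0x6D44A
s_2 = Round(s_1, k_1) = 0x92A18
s_3 = Round(s_2, k_2) = 0xC2603
s_4 = Round(s_3, k_3) = 0xF6CCD
s_5 = Round(s_4, k_4) = 0x41AB3
s_6 = Round(s_5, k_5) = 0x395C0
s_7 = Round(s_6, k_6) = 0x0711C
s_8 = Round(s_7, k_7) = 0x12C4A

0x12C4A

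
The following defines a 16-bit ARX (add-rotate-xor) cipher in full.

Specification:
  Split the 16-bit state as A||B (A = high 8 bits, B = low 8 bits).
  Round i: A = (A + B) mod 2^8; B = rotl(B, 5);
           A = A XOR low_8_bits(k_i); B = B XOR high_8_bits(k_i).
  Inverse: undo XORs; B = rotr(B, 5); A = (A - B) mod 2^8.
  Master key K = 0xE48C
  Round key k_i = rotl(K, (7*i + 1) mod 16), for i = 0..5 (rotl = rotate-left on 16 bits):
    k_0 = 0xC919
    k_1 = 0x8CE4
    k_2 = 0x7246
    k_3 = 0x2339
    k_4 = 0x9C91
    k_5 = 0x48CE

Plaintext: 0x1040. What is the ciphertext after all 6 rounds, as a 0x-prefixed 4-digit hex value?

0x4225

s_0 = plaintext = 0x1040
s_1 = Round(s_0, k_0) = 0x49C1
s_2 = Round(s_1, k_1) = 0xEEB4
s_3 = Round(s_2, k_2) = 0xE4E4
s_4 = Round(s_3, k_3) = 0xF1BF
s_5 = Round(s_4, k_4) = 0x216B
s_6 = Round(s_5, k_5) = 0x4225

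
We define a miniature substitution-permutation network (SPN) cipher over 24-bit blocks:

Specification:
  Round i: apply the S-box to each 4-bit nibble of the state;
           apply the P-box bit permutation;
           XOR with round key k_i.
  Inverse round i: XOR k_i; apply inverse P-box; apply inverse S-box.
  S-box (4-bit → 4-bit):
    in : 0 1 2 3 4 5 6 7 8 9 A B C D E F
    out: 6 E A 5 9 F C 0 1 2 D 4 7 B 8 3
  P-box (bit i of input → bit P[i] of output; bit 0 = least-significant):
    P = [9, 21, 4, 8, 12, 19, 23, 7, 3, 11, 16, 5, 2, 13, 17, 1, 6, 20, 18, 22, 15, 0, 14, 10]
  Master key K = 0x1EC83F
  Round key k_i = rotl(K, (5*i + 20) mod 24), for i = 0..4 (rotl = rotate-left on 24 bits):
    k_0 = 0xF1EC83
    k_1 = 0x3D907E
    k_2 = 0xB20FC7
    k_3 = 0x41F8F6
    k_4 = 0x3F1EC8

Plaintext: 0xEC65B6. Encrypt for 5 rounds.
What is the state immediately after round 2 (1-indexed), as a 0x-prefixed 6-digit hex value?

0x50CC5C

s_0 = plaintext = 0xEC65B6
s_1 = Round(s_0, k_0) = 0x66E1F9
s_2 = Round(s_1, k_1) = 0x50CC5C
s_3 = Round(s_2, k_2) = 0x0DF15A
s_4 = Round(s_3, k_3) = 0x988303
s_5 = Round(s_4, k_4) = 0xB61C95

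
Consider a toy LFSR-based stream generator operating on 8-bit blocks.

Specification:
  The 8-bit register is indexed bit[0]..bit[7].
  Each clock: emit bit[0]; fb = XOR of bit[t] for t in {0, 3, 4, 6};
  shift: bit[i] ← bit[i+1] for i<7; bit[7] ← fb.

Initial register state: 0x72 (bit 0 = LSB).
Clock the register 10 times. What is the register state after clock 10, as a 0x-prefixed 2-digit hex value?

reg_0 = 0x72
clock 1: out=0, reg = 0x39
clock 2: out=1, reg = 0x9C
clock 3: out=0, reg = 0x4E
clock 4: out=0, reg = 0x27
clock 5: out=1, reg = 0x93
clock 6: out=1, reg = 0x49
clock 7: out=1, reg = 0xA4
clock 8: out=0, reg = 0x52
clock 9: out=0, reg = 0x29
clock 10: out=1, reg = 0x14

0x14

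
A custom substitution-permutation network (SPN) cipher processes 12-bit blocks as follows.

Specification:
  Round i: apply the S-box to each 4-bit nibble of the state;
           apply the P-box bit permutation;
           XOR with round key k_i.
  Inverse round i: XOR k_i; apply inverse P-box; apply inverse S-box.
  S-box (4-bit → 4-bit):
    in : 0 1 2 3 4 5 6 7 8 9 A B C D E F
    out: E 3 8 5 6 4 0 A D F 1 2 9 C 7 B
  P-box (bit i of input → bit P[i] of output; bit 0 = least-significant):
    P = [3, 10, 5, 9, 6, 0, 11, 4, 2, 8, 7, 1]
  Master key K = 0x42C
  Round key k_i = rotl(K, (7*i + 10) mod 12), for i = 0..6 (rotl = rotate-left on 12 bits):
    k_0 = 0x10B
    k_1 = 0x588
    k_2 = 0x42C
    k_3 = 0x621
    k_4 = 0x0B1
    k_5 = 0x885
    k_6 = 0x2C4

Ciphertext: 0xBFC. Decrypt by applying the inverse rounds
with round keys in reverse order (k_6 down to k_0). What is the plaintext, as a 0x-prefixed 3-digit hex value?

0x8A7

s_0 = ciphertext = 0xBFC
s_1 = InvRound(s_0, k_6) = 0xBD3
s_2 = InvRound(s_1, k_5) = 0xFC2
s_3 = InvRound(s_2, k_4) = 0x790
s_4 = InvRound(s_3, k_3) = 0x475
s_5 = InvRound(s_4, k_2) = 0x6FA
s_6 = InvRound(s_5, k_1) = 0x7CD
s_7 = InvRound(s_6, k_0) = 0x8A7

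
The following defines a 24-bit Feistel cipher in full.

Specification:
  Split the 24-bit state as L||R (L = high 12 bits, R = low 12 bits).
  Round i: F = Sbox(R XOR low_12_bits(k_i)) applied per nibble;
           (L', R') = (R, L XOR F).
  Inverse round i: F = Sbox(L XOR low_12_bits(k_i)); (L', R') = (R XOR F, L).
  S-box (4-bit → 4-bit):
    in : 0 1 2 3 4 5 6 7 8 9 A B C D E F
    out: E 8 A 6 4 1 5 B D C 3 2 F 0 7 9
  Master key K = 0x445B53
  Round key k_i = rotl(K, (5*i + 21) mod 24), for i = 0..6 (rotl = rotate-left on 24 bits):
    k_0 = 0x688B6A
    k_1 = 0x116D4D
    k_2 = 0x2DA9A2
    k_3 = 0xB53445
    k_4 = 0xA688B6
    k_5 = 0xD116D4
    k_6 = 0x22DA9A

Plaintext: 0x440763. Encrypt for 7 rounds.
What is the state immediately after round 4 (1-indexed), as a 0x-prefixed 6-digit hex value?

0x9802EA

s_0 = plaintext = 0x440763
s_1 = Round(s_0, k_0) = 0x763BAC
s_2 = Round(s_1, k_1) = 0xBAC21B
s_3 = Round(s_2, k_2) = 0x21B980
s_4 = Round(s_3, k_3) = 0x9802EA
s_5 = Round(s_4, k_4) = 0x2EAA9F
s_6 = Round(s_5, k_5) = 0xA9FDA8
s_7 = Round(s_6, k_6) = 0xDA81F5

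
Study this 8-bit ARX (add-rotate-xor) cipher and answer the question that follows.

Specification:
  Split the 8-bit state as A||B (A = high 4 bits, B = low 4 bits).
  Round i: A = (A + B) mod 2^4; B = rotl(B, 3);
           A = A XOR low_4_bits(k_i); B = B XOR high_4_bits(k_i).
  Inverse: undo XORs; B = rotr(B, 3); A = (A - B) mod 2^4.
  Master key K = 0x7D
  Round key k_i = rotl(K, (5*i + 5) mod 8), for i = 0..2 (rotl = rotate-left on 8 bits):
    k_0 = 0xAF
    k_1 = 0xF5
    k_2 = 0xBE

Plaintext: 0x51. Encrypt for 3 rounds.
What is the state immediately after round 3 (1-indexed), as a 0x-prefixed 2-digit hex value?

s_0 = plaintext = 0x51
s_1 = Round(s_0, k_0) = 0x92
s_2 = Round(s_1, k_1) = 0xEE
s_3 = Round(s_2, k_2) = 0x2C

0x2C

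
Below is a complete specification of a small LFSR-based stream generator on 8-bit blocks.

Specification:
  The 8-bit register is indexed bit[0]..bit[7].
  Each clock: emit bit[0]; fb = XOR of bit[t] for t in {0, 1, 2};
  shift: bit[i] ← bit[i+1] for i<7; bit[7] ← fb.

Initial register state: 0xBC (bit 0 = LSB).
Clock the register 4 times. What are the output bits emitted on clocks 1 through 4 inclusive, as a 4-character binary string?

reg_0 = 0xBC
clock 1: out=0, reg = 0xDE
clock 2: out=0, reg = 0x6F
clock 3: out=1, reg = 0xB7
clock 4: out=1, reg = 0xDB

0011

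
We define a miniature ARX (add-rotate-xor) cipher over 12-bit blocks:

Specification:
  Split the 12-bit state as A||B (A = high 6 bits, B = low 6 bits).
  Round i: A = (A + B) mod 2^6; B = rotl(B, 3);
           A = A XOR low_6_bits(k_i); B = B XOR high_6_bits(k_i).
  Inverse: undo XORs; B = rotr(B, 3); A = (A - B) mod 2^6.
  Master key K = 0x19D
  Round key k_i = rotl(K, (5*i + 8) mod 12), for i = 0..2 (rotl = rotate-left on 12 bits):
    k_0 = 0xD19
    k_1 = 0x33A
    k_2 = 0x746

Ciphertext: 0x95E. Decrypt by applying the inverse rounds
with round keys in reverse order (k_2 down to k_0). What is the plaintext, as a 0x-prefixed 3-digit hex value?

s_0 = ciphertext = 0x95E
s_1 = InvRound(s_0, k_2) = 0x2D8
s_2 = InvRound(s_1, k_1) = 0x3E2
s_3 = InvRound(s_2, k_0) = 0x932

0x932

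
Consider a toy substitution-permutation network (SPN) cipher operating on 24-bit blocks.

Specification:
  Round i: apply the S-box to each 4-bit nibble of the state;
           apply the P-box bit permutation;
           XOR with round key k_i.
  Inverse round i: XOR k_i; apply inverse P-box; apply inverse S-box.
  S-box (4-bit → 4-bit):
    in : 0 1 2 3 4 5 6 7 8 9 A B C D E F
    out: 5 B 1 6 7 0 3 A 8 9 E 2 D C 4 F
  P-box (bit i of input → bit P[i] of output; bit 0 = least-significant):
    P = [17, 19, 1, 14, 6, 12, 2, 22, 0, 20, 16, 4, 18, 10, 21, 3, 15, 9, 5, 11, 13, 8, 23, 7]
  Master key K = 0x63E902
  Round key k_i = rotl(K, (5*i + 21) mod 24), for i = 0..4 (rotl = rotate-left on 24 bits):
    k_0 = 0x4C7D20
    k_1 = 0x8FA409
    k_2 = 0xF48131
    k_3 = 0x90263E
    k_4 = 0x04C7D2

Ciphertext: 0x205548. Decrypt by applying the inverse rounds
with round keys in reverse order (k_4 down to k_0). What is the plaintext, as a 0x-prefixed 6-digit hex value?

s_0 = ciphertext = 0x205548
s_1 = InvRound(s_0, k_4) = 0x86C8BE
s_2 = InvRound(s_1, k_3) = 0x916B59
s_3 = InvRound(s_2, k_2) = 0x2FCE98
s_4 = InvRound(s_3, k_1) = 0xC7E958
s_5 = InvRound(s_4, k_0) = 0xE07D66

0xE07D66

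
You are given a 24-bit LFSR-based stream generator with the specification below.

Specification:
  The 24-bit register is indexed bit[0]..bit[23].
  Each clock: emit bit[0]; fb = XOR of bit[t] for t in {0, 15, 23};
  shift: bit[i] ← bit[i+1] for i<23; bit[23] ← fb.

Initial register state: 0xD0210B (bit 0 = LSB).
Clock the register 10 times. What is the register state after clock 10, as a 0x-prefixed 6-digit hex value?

reg_0 = 0xD0210B
clock 1: out=1, reg = 0x681085
clock 2: out=1, reg = 0xB40842
clock 3: out=0, reg = 0xDA0421
clock 4: out=1, reg = 0x6D0210
clock 5: out=0, reg = 0x368108
clock 6: out=0, reg = 0x9B4084
clock 7: out=0, reg = 0xCDA042
clock 8: out=0, reg = 0x66D021
clock 9: out=1, reg = 0x336810
clock 10: out=0, reg = 0x19B408

0x19B408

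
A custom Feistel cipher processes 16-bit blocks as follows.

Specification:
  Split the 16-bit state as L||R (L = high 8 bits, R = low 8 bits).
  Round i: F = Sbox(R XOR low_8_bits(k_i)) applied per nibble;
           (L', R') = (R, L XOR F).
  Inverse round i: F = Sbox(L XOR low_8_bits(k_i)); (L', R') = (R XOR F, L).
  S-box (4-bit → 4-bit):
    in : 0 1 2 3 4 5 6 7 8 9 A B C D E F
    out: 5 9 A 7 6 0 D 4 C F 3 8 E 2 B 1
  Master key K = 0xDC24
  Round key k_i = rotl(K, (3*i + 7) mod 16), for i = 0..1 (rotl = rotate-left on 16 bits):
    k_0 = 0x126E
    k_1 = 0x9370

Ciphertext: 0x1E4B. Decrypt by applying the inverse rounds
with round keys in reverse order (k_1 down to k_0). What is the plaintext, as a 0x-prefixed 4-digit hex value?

0x0590

s_0 = ciphertext = 0x1E4B
s_1 = InvRound(s_0, k_1) = 0x901E
s_2 = InvRound(s_1, k_0) = 0x0590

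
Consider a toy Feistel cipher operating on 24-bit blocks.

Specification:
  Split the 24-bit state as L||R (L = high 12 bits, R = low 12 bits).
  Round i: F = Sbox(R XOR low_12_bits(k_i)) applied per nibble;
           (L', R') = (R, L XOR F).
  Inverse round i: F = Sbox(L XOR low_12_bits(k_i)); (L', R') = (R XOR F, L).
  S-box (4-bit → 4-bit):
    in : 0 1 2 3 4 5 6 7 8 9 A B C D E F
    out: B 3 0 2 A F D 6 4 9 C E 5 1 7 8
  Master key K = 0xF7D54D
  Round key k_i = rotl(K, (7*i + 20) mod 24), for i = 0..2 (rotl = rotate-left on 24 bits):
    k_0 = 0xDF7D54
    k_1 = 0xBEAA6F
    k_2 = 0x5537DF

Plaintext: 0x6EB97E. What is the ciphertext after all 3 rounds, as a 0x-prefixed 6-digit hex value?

s_0 = plaintext = 0x6EB97E
s_1 = Round(s_0, k_0) = 0x97ECE7
s_2 = Round(s_1, k_1) = 0xCE743A
s_3 = Round(s_2, k_2) = 0x43AE98

0x43AE98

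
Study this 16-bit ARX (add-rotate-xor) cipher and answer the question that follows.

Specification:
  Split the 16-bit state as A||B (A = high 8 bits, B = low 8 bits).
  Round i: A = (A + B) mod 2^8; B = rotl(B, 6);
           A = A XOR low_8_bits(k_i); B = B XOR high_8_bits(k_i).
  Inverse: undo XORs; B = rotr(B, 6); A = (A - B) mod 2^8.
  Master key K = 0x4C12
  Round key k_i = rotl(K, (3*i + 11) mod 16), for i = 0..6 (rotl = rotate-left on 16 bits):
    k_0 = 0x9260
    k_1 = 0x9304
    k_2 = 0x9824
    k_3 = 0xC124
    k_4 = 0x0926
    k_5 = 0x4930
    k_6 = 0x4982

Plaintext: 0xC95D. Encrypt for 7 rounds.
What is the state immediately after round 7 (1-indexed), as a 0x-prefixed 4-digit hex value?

0x1CAC

s_0 = plaintext = 0xC95D
s_1 = Round(s_0, k_0) = 0x46C5
s_2 = Round(s_1, k_1) = 0x0FE2
s_3 = Round(s_2, k_2) = 0xD520
s_4 = Round(s_3, k_3) = 0xD1C9
s_5 = Round(s_4, k_4) = 0xBC7B
s_6 = Round(s_5, k_5) = 0x0797
s_7 = Round(s_6, k_6) = 0x1CAC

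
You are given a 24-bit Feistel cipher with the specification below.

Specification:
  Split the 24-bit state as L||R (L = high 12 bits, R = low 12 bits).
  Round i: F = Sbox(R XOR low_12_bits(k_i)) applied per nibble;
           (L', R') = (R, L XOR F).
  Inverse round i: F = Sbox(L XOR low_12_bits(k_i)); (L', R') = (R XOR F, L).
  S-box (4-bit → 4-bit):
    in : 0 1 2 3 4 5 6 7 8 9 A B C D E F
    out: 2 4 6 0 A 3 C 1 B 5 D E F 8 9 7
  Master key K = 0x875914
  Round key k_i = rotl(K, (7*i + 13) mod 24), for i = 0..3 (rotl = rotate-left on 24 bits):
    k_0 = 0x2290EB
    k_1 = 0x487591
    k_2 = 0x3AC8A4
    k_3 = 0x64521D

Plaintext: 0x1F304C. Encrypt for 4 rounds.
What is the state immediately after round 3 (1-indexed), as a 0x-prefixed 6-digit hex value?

0xCAC909

s_0 = plaintext = 0x1F304C
s_1 = Round(s_0, k_0) = 0x04C322
s_2 = Round(s_1, k_1) = 0x322CAC
s_3 = Round(s_2, k_2) = 0xCAC909
s_4 = Round(s_3, k_3) = 0x9092E6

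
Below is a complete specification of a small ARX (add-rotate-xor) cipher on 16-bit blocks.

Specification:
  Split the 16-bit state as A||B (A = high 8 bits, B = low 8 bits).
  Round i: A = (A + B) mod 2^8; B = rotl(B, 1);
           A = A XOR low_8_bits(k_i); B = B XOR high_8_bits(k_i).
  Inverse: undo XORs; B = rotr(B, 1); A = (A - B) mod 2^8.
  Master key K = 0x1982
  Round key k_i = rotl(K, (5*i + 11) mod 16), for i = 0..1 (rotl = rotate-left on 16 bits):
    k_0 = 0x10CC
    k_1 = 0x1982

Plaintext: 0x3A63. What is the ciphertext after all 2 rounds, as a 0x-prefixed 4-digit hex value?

s_0 = plaintext = 0x3A63
s_1 = Round(s_0, k_0) = 0x51D6
s_2 = Round(s_1, k_1) = 0xA5B4

0xA5B4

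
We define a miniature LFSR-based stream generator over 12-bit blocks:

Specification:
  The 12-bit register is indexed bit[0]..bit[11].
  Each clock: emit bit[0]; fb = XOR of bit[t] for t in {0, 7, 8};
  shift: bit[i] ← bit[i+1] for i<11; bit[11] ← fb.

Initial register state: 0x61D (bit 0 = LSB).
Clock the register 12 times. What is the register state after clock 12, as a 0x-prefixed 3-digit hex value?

reg_0 = 0x61D
clock 1: out=1, reg = 0xB0E
clock 2: out=0, reg = 0xD87
clock 3: out=1, reg = 0xEC3
clock 4: out=1, reg = 0x761
clock 5: out=1, reg = 0x3B0
clock 6: out=0, reg = 0x1D8
clock 7: out=0, reg = 0x0EC
clock 8: out=0, reg = 0x876
clock 9: out=0, reg = 0x43B
clock 10: out=1, reg = 0xA1D
clock 11: out=1, reg = 0xD0E
clock 12: out=0, reg = 0xE87

0xE87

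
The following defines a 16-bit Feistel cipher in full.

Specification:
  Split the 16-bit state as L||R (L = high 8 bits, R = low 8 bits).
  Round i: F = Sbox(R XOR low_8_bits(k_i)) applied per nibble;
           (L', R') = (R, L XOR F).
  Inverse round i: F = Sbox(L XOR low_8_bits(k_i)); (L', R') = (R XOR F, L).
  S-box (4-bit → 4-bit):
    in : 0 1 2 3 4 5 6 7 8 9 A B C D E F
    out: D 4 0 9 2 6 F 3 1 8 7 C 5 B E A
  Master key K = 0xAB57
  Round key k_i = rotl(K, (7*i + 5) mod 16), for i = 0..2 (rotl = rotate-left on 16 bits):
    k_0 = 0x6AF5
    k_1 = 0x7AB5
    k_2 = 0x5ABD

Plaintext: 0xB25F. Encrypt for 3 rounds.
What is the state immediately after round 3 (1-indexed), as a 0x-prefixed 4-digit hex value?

0x627F

s_0 = plaintext = 0xB25F
s_1 = Round(s_0, k_0) = 0x5FC5
s_2 = Round(s_1, k_1) = 0xC562
s_3 = Round(s_2, k_2) = 0x627F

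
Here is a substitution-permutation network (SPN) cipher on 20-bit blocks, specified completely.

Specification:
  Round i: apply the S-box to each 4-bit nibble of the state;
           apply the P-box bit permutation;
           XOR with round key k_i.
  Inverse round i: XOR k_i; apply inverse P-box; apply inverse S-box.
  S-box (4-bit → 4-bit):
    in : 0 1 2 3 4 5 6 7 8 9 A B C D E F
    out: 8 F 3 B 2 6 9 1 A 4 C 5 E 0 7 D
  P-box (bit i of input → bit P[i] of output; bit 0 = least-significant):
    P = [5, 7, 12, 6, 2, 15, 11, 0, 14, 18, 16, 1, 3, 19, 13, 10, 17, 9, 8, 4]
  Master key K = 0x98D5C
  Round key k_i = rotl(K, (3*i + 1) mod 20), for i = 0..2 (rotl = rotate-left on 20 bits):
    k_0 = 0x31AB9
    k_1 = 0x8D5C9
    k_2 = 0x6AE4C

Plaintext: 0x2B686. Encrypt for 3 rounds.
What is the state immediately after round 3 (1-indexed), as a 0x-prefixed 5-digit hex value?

s_0 = plaintext = 0x2B686
s_1 = Round(s_0, k_0) = 0x1F8D2
s_2 = Round(s_1, k_1) = 0xEF273
s_3 = Round(s_2, k_2) = 0x0C9A0

0x0C9A0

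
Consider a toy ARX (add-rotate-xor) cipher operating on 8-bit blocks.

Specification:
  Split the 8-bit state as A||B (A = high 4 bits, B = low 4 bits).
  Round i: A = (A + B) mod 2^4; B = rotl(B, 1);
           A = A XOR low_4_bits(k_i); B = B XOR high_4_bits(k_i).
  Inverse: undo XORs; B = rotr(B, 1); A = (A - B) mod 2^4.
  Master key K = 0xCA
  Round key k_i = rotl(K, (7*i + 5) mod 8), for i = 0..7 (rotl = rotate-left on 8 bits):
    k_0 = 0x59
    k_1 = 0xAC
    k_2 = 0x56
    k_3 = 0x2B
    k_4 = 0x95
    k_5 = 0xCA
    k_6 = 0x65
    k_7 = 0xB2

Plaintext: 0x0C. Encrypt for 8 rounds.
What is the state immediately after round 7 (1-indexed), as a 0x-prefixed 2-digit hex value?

s_0 = plaintext = 0x0C
s_1 = Round(s_0, k_0) = 0x5C
s_2 = Round(s_1, k_1) = 0xD3
s_3 = Round(s_2, k_2) = 0x63
s_4 = Round(s_3, k_3) = 0x24
s_5 = Round(s_4, k_4) = 0x31
s_6 = Round(s_5, k_5) = 0xEE
s_7 = Round(s_6, k_6) = 0x9B
s_8 = Round(s_7, k_7) = 0x6C

0x9B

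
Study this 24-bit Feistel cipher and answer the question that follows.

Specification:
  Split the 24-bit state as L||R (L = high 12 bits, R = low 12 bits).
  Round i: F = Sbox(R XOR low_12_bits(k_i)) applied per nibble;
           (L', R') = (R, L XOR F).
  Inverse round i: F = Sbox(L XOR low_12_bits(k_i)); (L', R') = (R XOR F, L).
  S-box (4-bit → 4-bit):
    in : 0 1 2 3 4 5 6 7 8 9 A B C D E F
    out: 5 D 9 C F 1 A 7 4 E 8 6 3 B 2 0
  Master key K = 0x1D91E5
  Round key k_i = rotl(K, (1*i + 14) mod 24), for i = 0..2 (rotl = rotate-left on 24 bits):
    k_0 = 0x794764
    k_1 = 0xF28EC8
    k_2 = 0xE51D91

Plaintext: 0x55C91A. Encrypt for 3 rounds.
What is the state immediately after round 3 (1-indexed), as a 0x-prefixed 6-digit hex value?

s_0 = plaintext = 0x55C91A
s_1 = Round(s_0, k_0) = 0x91A72E
s_2 = Round(s_1, k_1) = 0x72E730
s_3 = Round(s_2, k_2) = 0x730FA3

0x730FA3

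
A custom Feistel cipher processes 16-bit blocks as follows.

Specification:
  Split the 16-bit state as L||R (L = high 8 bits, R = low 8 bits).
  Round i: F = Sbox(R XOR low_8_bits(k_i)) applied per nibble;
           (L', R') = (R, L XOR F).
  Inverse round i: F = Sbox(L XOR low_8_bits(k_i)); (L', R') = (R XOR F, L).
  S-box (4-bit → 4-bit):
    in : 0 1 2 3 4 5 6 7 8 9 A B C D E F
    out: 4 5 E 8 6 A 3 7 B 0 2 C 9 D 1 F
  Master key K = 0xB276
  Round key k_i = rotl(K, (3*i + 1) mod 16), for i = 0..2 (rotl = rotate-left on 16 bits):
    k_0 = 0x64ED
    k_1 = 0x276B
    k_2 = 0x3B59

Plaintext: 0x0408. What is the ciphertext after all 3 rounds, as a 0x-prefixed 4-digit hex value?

0x72F2

s_0 = plaintext = 0x0408
s_1 = Round(s_0, k_0) = 0x081E
s_2 = Round(s_1, k_1) = 0x1E72
s_3 = Round(s_2, k_2) = 0x72F2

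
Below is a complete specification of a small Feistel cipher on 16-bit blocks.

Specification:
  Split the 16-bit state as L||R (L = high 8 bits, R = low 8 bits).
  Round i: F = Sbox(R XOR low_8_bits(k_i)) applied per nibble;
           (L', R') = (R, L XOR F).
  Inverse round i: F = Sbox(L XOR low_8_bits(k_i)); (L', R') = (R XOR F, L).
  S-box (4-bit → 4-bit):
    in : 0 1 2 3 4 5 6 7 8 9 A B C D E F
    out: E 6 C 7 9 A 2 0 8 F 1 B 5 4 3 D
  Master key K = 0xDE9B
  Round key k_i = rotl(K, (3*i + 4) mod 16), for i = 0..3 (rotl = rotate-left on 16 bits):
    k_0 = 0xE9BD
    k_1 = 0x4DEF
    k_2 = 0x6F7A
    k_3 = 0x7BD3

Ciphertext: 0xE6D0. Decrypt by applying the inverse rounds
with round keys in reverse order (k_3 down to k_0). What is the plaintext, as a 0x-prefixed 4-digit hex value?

0x283A

s_0 = ciphertext = 0xE6D0
s_1 = InvRound(s_0, k_3) = 0xAAE6
s_2 = InvRound(s_1, k_2) = 0xA8AA
s_3 = InvRound(s_2, k_1) = 0x3AA8
s_4 = InvRound(s_3, k_0) = 0x283A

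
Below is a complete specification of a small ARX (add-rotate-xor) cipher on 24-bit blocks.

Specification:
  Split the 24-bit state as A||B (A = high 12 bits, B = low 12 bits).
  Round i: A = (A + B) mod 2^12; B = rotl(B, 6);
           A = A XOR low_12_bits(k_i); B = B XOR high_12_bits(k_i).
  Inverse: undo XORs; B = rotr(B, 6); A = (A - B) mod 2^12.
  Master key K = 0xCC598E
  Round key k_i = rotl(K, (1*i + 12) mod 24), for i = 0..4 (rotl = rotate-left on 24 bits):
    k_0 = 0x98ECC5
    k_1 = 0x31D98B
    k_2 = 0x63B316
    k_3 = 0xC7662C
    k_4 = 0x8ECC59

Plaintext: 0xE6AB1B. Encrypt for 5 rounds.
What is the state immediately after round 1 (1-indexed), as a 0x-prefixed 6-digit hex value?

0x540F62

s_0 = plaintext = 0xE6AB1B
s_1 = Round(s_0, k_0) = 0x540F62
s_2 = Round(s_1, k_1) = 0xD29BA0
s_3 = Round(s_2, k_2) = 0xBDFE15
s_4 = Round(s_3, k_3) = 0xFD890E
s_5 = Round(s_4, k_4) = 0x4BFB48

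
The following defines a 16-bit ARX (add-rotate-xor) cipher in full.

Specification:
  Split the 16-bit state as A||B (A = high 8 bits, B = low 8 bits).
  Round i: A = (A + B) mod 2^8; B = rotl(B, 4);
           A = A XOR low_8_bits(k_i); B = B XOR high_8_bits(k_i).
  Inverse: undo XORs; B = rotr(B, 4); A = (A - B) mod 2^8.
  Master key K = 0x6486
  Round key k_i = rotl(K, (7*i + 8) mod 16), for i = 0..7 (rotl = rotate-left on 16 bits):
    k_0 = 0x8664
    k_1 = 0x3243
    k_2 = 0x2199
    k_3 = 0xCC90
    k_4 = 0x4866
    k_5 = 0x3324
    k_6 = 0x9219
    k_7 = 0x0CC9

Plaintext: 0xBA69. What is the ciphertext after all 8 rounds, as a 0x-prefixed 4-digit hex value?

0x947F

s_0 = plaintext = 0xBA69
s_1 = Round(s_0, k_0) = 0x4710
s_2 = Round(s_1, k_1) = 0x1433
s_3 = Round(s_2, k_2) = 0xDE12
s_4 = Round(s_3, k_3) = 0x60ED
s_5 = Round(s_4, k_4) = 0x2B96
s_6 = Round(s_5, k_5) = 0xE55A
s_7 = Round(s_6, k_6) = 0x2637
s_8 = Round(s_7, k_7) = 0x947F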